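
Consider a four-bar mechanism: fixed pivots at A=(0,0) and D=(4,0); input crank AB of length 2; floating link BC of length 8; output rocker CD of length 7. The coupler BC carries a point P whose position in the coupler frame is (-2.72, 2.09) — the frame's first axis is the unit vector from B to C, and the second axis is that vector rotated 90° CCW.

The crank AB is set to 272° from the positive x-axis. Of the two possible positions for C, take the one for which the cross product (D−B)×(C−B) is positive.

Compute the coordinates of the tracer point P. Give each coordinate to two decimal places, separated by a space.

-2.13 -4.63

A=(0,0), D=(4.00,0)
B = A + 2.00·(cos272°, sin272°) = (0.0698, -1.9988)
|BD| = 4.4093
circle(B,8.00) ∩ circle(D,7.00): a=3.9056, h=6.9819
  candidates: C₊=(0.3861,5.9950) cross=30.785; C₋=(6.7160,-6.4516) cross=-30.785
  mode + wants cross > 0 → take C=(0.3861,5.9950) (cross=30.785)
ex = (C−B)/|BC| = (0.0395,0.9992); ey = (-0.9992,0.0395)
P = B + -2.72·ex + 2.09·ey = (-2.1261,-4.6340)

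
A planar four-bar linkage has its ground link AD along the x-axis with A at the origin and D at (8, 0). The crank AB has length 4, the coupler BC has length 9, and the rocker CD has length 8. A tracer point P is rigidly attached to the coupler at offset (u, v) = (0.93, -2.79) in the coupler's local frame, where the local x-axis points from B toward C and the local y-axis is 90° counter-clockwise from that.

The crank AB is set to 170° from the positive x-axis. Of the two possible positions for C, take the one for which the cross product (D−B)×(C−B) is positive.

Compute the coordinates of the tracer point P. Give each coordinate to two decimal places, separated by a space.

-1.47 -0.90

A=(0,0), D=(8.00,0)
B = A + 4.00·(cos170°, sin170°) = (-3.9392, 0.6946)
|BD| = 11.9594
circle(B,9.00) ∩ circle(D,8.00): a=6.6904, h=6.0198
  candidates: C₊=(3.0895,6.3157) cross=71.993; C₋=(2.3903,-5.7036) cross=-71.993
  mode + wants cross > 0 → take C=(3.0895,6.3157) (cross=71.993)
ex = (C−B)/|BC| = (0.7810,0.6246); ey = (-0.6246,0.7810)
P = B + 0.93·ex + -2.79·ey = (-1.4704,-0.9035)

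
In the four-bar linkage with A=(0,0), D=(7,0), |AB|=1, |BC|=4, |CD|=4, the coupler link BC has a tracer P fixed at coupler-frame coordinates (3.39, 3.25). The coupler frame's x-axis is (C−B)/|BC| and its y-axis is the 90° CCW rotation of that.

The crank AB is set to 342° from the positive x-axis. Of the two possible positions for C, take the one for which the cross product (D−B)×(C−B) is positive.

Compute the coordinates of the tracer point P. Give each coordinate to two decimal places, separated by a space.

A=(0,0), D=(7.00,0)
B = A + 1.00·(cos342°, sin342°) = (0.9511, -0.3090)
|BD| = 6.0568
circle(B,4.00) ∩ circle(D,4.00): a=3.0284, h=2.6132
  candidates: C₊=(3.8422,2.4553) cross=15.828; C₋=(4.1089,-2.7643) cross=-15.828
  mode + wants cross > 0 → take C=(3.8422,2.4553) (cross=15.828)
ex = (C−B)/|BC| = (0.7228,0.6911); ey = (-0.6911,0.7228)
P = B + 3.39·ex + 3.25·ey = (1.1553,4.3828)

1.16 4.38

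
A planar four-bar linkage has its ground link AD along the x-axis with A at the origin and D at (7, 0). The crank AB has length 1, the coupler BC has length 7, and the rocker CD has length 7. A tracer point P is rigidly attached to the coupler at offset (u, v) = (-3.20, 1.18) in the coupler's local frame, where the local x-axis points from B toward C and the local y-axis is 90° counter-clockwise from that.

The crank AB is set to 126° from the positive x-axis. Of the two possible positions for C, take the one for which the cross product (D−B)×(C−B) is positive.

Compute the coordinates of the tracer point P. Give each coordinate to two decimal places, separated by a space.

A=(0,0), D=(7.00,0)
B = A + 1.00·(cos126°, sin126°) = (-0.5878, 0.8090)
|BD| = 7.6308
circle(B,7.00) ∩ circle(D,7.00): a=3.8154, h=5.8688
  candidates: C₊=(3.8283,6.2402) cross=44.784; C₋=(2.5839,-5.4312) cross=-44.784
  mode + wants cross > 0 → take C=(3.8283,6.2402) (cross=44.784)
ex = (C−B)/|BC| = (0.6309,0.7759); ey = (-0.7759,0.6309)
P = B + -3.20·ex + 1.18·ey = (-3.5221,-0.9294)

-3.52 -0.93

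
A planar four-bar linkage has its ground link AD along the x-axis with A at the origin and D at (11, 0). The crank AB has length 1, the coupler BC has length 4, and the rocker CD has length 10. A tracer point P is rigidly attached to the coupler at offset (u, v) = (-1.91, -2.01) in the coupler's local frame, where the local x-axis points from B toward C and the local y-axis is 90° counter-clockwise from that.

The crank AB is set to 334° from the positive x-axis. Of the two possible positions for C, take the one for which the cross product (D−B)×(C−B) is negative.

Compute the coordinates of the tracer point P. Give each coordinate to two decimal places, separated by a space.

A=(0,0), D=(11.00,0)
B = A + 1.00·(cos334°, sin334°) = (0.8988, -0.4384)
|BD| = 10.1107
circle(B,4.00) ∩ circle(D,10.00): a=0.9013, h=3.8971
  candidates: C₊=(1.6303,3.4942) cross=39.403; C₋=(1.9683,-4.2928) cross=-39.403
  mode - wants cross < 0 → take C=(1.9683,-4.2928) (cross=-39.403)
ex = (C−B)/|BC| = (0.2674,-0.9636); ey = (0.9636,0.2674)
P = B + -1.91·ex + -2.01·ey = (-1.5487,0.8647)

-1.55 0.86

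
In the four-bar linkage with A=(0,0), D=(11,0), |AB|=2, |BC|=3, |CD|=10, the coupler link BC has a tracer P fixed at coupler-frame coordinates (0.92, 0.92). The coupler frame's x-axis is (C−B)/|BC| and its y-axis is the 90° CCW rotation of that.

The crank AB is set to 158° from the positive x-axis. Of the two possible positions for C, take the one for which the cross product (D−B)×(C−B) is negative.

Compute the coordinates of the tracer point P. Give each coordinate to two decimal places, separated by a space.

-0.70 1.34

A=(0,0), D=(11.00,0)
B = A + 2.00·(cos158°, sin158°) = (-1.8544, 0.7492)
|BD| = 12.8762
circle(B,3.00) ∩ circle(D,10.00): a=2.9044, h=0.7512
  candidates: C₊=(1.0889,1.3301) cross=9.672; C₋=(1.0014,-0.1697) cross=-9.672
  mode - wants cross < 0 → take C=(1.0014,-0.1697) (cross=-9.672)
ex = (C−B)/|BC| = (0.9519,-0.3063); ey = (0.3063,0.9519)
P = B + 0.92·ex + 0.92·ey = (-0.6968,1.3432)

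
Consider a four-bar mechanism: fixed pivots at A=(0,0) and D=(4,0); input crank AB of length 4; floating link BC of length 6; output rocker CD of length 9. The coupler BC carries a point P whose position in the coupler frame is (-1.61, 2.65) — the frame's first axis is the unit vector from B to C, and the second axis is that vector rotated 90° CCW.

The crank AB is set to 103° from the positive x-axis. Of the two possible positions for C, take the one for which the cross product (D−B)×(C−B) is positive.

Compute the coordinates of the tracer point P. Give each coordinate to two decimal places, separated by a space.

-4.00 4.05

A=(0,0), D=(4.00,0)
B = A + 4.00·(cos103°, sin103°) = (-0.8998, 3.8975)
|BD| = 6.2609
circle(B,6.00) ∩ circle(D,9.00): a=-0.4633, h=5.9821
  candidates: C₊=(2.4615,8.8675) cross=37.453; C₋=(-4.9863,-0.4957) cross=-37.453
  mode + wants cross > 0 → take C=(2.4615,8.8675) (cross=37.453)
ex = (C−B)/|BC| = (0.5602,0.8283); ey = (-0.8283,0.5602)
P = B + -1.61·ex + 2.65·ey = (-3.9969,4.0484)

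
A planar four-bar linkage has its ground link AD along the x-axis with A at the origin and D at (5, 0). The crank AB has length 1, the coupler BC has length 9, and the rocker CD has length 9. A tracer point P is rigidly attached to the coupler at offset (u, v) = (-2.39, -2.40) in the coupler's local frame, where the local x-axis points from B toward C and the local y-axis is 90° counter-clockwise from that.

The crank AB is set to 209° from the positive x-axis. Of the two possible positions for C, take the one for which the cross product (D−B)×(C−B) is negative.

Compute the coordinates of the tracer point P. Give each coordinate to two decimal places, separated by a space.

-4.04 0.73

A=(0,0), D=(5.00,0)
B = A + 1.00·(cos209°, sin209°) = (-0.8746, -0.4848)
|BD| = 5.8946
circle(B,9.00) ∩ circle(D,9.00): a=2.9473, h=8.5037
  candidates: C₊=(1.3633,8.2325) cross=50.126; C₋=(2.7621,-8.7173) cross=-50.126
  mode - wants cross < 0 → take C=(2.7621,-8.7173) (cross=-50.126)
ex = (C−B)/|BC| = (0.4041,-0.9147); ey = (0.9147,0.4041)
P = B + -2.39·ex + -2.40·ey = (-4.0357,0.7316)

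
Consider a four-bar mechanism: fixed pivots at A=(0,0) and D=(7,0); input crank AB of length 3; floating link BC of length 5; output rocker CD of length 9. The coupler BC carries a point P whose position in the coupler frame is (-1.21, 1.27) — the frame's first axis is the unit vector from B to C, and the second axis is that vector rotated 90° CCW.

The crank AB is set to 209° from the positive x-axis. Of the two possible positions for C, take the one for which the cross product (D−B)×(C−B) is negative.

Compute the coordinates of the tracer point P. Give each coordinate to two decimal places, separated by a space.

A=(0,0), D=(7.00,0)
B = A + 3.00·(cos209°, sin209°) = (-2.6239, -1.4544)
|BD| = 9.7331
circle(B,5.00) ∩ circle(D,9.00): a=1.9898, h=4.5870
  candidates: C₊=(-1.3418,3.3784) cross=44.646; C₋=(0.0290,-5.6926) cross=-44.646
  mode - wants cross < 0 → take C=(0.0290,-5.6926) (cross=-44.646)
ex = (C−B)/|BC| = (0.5306,-0.8476); ey = (0.8476,0.5306)
P = B + -1.21·ex + 1.27·ey = (-2.1894,0.2450)

-2.19 0.25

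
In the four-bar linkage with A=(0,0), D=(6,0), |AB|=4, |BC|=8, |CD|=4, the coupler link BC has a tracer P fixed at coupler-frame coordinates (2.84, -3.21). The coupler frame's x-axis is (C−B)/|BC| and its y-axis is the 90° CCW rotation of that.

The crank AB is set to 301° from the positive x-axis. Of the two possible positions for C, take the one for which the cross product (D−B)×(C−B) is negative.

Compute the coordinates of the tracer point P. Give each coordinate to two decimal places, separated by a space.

A=(0,0), D=(6.00,0)
B = A + 4.00·(cos301°, sin301°) = (2.0602, -3.4287)
|BD| = 5.2229
circle(B,8.00) ∩ circle(D,4.00): a=7.2066, h=3.4734
  candidates: C₊=(5.2162,3.9225) cross=18.141; C₋=(9.7767,-1.3179) cross=-18.141
  mode - wants cross < 0 → take C=(9.7767,-1.3179) (cross=-18.141)
ex = (C−B)/|BC| = (0.9646,0.2638); ey = (-0.2638,0.9646)
P = B + 2.84·ex + -3.21·ey = (5.6465,-5.7756)

5.65 -5.78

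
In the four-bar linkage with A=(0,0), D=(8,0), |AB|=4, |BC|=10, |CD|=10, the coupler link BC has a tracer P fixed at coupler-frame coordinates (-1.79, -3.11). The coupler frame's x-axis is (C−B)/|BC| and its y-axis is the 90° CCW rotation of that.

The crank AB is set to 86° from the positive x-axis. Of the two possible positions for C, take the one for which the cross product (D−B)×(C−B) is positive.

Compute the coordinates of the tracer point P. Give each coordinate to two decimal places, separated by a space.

0.72 0.43

A=(0,0), D=(8.00,0)
B = A + 4.00·(cos86°, sin86°) = (0.2790, 3.9903)
|BD| = 8.6911
circle(B,10.00) ∩ circle(D,10.00): a=4.3456, h=9.0064
  candidates: C₊=(8.2745,9.9962) cross=78.276; C₋=(0.0045,-6.0060) cross=-78.276
  mode + wants cross > 0 → take C=(8.2745,9.9962) (cross=78.276)
ex = (C−B)/|BC| = (0.7996,0.6006); ey = (-0.6006,0.7996)
P = B + -1.79·ex + -3.11·ey = (0.7157,0.4286)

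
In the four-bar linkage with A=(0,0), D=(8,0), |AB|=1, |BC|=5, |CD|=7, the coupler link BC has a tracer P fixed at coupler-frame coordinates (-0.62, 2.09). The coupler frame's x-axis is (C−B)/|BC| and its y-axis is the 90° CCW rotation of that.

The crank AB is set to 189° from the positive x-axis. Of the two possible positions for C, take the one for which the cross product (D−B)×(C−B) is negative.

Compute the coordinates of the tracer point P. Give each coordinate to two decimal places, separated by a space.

0.21 1.67

A=(0,0), D=(8.00,0)
B = A + 1.00·(cos189°, sin189°) = (-0.9877, -0.1564)
|BD| = 8.9890
circle(B,5.00) ∩ circle(D,7.00): a=3.1596, h=3.8752
  candidates: C₊=(2.1040,3.7732) cross=34.834; C₋=(2.2388,-3.9761) cross=-34.834
  mode - wants cross < 0 → take C=(2.2388,-3.9761) (cross=-34.834)
ex = (C−B)/|BC| = (0.6453,-0.7639); ey = (0.7639,0.6453)
P = B + -0.62·ex + 2.09·ey = (0.2088,1.6659)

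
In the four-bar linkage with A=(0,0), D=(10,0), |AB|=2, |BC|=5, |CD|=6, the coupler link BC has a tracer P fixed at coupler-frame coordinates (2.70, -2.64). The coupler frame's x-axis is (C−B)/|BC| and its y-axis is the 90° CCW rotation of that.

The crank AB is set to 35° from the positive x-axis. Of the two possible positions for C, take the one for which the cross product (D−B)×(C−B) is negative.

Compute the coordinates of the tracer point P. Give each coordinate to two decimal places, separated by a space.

1.20 -2.60

A=(0,0), D=(10.00,0)
B = A + 2.00·(cos35°, sin35°) = (1.6383, 1.1472)
|BD| = 8.4400
circle(B,5.00) ∩ circle(D,6.00): a=3.5684, h=3.5024
  candidates: C₊=(5.6496,4.1321) cross=29.560; C₋=(4.6975,-2.8078) cross=-29.560
  mode - wants cross < 0 → take C=(4.6975,-2.8078) (cross=-29.560)
ex = (C−B)/|BC| = (0.6118,-0.7910); ey = (0.7910,0.6118)
P = B + 2.70·ex + -2.64·ey = (1.2021,-2.6038)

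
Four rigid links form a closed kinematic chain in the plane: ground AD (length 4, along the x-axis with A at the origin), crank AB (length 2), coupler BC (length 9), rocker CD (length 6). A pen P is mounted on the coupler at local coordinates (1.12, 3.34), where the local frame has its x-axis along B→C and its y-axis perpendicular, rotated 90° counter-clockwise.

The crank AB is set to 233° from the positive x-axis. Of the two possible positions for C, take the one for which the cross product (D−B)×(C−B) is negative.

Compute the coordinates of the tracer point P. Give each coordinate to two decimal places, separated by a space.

1.15 1.03

A=(0,0), D=(4.00,0)
B = A + 2.00·(cos233°, sin233°) = (-1.2036, -1.5973)
|BD| = 5.4433
circle(B,9.00) ∩ circle(D,6.00): a=6.8552, h=5.8315
  candidates: C₊=(3.6386,5.9891) cross=31.742; C₋=(7.0610,-5.1605) cross=-31.742
  mode - wants cross < 0 → take C=(7.0610,-5.1605) (cross=-31.742)
ex = (C−B)/|BC| = (0.9183,-0.3959); ey = (0.3959,0.9183)
P = B + 1.12·ex + 3.34·ey = (1.1472,1.0264)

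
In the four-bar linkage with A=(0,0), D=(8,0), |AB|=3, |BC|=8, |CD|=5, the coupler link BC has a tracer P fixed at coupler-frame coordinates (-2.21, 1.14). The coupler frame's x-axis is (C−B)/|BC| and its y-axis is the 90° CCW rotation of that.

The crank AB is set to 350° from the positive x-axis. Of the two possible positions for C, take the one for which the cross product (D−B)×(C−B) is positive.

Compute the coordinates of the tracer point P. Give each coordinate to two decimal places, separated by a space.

0.56 -1.19

A=(0,0), D=(8.00,0)
B = A + 3.00·(cos350°, sin350°) = (2.9544, -0.5209)
|BD| = 5.0724
circle(B,8.00) ∩ circle(D,5.00): a=6.3805, h=4.8258
  candidates: C₊=(8.8056,4.9347) cross=24.479; C₋=(9.7968,-4.6660) cross=-24.479
  mode + wants cross > 0 → take C=(8.8056,4.9347) (cross=24.479)
ex = (C−B)/|BC| = (0.7314,0.6820); ey = (-0.6820,0.7314)
P = B + -2.21·ex + 1.14·ey = (0.5606,-1.1943)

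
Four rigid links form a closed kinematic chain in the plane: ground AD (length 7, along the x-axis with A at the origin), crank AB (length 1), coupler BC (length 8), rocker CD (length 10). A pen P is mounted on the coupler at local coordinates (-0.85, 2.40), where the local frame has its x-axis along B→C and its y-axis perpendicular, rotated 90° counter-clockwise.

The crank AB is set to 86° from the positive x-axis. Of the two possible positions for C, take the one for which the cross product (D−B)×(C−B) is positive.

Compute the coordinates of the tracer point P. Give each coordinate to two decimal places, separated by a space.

A=(0,0), D=(7.00,0)
B = A + 1.00·(cos86°, sin86°) = (0.0698, 0.9976)
|BD| = 7.0017
circle(B,8.00) ∩ circle(D,10.00): a=0.9300, h=7.9458
  candidates: C₊=(2.1224,8.7298) cross=55.634; C₋=(-0.1418,-6.9996) cross=-55.634
  mode + wants cross > 0 → take C=(2.1224,8.7298) (cross=55.634)
ex = (C−B)/|BC| = (0.2566,0.9665); ey = (-0.9665,0.2566)
P = B + -0.85·ex + 2.40·ey = (-2.4680,0.7918)

-2.47 0.79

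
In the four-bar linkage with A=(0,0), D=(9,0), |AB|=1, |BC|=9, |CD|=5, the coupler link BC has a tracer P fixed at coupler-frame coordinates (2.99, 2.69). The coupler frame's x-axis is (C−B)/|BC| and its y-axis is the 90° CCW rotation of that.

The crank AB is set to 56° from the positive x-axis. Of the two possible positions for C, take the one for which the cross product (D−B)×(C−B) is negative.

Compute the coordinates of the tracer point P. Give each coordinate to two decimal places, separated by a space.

4.57 1.06

A=(0,0), D=(9.00,0)
B = A + 1.00·(cos56°, sin56°) = (0.5592, 0.8290)
|BD| = 8.4814
circle(B,9.00) ∩ circle(D,5.00): a=7.5420, h=4.9110
  candidates: C₊=(8.5452,4.9793) cross=41.652; C₋=(7.5851,-4.7956) cross=-41.652
  mode - wants cross < 0 → take C=(7.5851,-4.7956) (cross=-41.652)
ex = (C−B)/|BC| = (0.7807,-0.6250); ey = (0.6250,0.7807)
P = B + 2.99·ex + 2.69·ey = (4.5745,1.0604)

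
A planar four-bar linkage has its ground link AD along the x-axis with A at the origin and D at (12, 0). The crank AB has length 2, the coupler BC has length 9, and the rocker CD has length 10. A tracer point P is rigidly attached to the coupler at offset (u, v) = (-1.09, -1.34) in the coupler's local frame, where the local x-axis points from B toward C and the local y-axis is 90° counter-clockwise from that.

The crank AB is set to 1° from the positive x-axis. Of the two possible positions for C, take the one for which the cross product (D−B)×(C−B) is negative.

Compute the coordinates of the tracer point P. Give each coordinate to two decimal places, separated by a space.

0.31 0.41

A=(0,0), D=(12.00,0)
B = A + 2.00·(cos1°, sin1°) = (1.9997, 0.0349)
|BD| = 10.0004
circle(B,9.00) ∩ circle(D,10.00): a=4.0502, h=8.0371
  candidates: C₊=(6.0779,8.0579) cross=80.374; C₋=(6.0218,-8.0163) cross=-80.374
  mode - wants cross < 0 → take C=(6.0218,-8.0163) (cross=-80.374)
ex = (C−B)/|BC| = (0.4469,-0.8946); ey = (0.8946,0.4469)
P = B + -1.09·ex + -1.34·ey = (0.3138,0.4111)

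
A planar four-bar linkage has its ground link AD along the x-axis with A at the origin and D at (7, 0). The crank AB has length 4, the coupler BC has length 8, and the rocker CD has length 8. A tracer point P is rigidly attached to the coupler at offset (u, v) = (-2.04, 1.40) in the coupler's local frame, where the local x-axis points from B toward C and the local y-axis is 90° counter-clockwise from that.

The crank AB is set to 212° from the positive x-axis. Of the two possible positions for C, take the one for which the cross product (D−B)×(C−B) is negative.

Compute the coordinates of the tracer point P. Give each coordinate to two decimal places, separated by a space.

A=(0,0), D=(7.00,0)
B = A + 4.00·(cos212°, sin212°) = (-3.3922, -2.1197)
|BD| = 10.6062
circle(B,8.00) ∩ circle(D,8.00): a=5.3031, h=5.9898
  candidates: C₊=(0.6068,4.8091) cross=63.528; C₋=(3.0010,-6.9288) cross=-63.528
  mode - wants cross < 0 → take C=(3.0010,-6.9288) (cross=-63.528)
ex = (C−B)/|BC| = (0.7991,-0.6011); ey = (0.6011,0.7991)
P = B + -2.04·ex + 1.40·ey = (-4.1809,0.2254)

-4.18 0.23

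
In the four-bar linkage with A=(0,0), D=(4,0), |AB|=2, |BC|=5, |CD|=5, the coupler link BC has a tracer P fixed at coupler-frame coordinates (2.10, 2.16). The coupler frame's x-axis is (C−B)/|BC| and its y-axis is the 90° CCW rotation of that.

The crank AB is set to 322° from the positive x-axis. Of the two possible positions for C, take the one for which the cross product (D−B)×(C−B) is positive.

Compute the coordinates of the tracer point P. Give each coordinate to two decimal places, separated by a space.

-0.95 0.41

A=(0,0), D=(4.00,0)
B = A + 2.00·(cos322°, sin322°) = (1.5760, -1.2313)
|BD| = 2.7188
circle(B,5.00) ∩ circle(D,5.00): a=1.3594, h=4.8117
  candidates: C₊=(0.6088,3.6742) cross=13.082; C₋=(4.9672,-4.9056) cross=-13.082
  mode + wants cross > 0 → take C=(0.6088,3.6742) (cross=13.082)
ex = (C−B)/|BC| = (-0.1934,0.9811); ey = (-0.9811,-0.1934)
P = B + 2.10·ex + 2.16·ey = (-0.9494,0.4112)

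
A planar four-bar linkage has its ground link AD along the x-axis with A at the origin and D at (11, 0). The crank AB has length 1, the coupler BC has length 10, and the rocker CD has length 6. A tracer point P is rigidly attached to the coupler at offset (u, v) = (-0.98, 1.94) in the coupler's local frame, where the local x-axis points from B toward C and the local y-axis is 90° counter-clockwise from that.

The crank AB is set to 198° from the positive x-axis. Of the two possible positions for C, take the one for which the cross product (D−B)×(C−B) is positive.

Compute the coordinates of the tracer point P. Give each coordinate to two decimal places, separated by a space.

-2.80 0.83

A=(0,0), D=(11.00,0)
B = A + 1.00·(cos198°, sin198°) = (-0.9511, -0.3090)
|BD| = 11.9551
circle(B,10.00) ∩ circle(D,6.00): a=8.6542, h=5.0104
  candidates: C₊=(7.5708,4.9234) cross=59.900; C₋=(7.8298,-5.0941) cross=-59.900
  mode + wants cross > 0 → take C=(7.5708,4.9234) (cross=59.900)
ex = (C−B)/|BC| = (0.8522,0.5232); ey = (-0.5232,0.8522)
P = B + -0.98·ex + 1.94·ey = (-2.8013,0.8314)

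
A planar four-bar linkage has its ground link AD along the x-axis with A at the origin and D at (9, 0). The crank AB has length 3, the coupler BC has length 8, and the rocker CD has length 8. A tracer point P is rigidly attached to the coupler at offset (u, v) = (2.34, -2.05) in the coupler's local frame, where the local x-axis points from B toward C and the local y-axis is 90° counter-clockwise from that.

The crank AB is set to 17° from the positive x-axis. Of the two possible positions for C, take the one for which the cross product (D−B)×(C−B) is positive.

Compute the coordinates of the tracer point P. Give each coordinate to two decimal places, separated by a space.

A=(0,0), D=(9.00,0)
B = A + 3.00·(cos17°, sin17°) = (2.8689, 0.8771)
|BD| = 6.1935
circle(B,8.00) ∩ circle(D,8.00): a=3.0968, h=7.3763
  candidates: C₊=(6.9791,7.7405) cross=45.685; C₋=(4.8898,-6.8634) cross=-45.685
  mode + wants cross > 0 → take C=(6.9791,7.7405) (cross=45.685)
ex = (C−B)/|BC| = (0.5138,0.8579); ey = (-0.8579,0.5138)
P = B + 2.34·ex + -2.05·ey = (5.8299,1.8314)

5.83 1.83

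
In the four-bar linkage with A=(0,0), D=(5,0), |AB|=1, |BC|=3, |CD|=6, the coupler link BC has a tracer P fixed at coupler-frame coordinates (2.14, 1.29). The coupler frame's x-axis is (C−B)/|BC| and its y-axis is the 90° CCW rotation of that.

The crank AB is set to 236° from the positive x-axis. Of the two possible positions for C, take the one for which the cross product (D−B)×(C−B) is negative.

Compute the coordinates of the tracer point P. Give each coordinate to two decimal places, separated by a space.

A=(0,0), D=(5.00,0)
B = A + 1.00·(cos236°, sin236°) = (-0.5592, -0.8290)
|BD| = 5.6207
circle(B,3.00) ∩ circle(D,6.00): a=0.4085, h=2.9721
  candidates: C₊=(-0.5935,2.1708) cross=16.705; C₋=(0.2832,-3.7083) cross=-16.705
  mode - wants cross < 0 → take C=(0.2832,-3.7083) (cross=-16.705)
ex = (C−B)/|BC| = (0.2808,-0.9598); ey = (0.9598,0.2808)
P = B + 2.14·ex + 1.29·ey = (1.2798,-2.5207)

1.28 -2.52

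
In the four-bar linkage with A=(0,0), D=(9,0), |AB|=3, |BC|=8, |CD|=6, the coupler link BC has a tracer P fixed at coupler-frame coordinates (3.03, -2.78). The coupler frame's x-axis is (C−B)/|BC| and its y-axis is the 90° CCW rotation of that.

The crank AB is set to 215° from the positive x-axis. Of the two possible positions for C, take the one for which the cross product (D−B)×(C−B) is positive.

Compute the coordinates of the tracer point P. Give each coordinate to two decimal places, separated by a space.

A=(0,0), D=(9.00,0)
B = A + 3.00·(cos215°, sin215°) = (-2.4575, -1.7207)
|BD| = 11.5859
circle(B,8.00) ∩ circle(D,6.00): a=7.0013, h=3.8706
  candidates: C₊=(3.8914,3.1467) cross=44.844; C₋=(5.0411,-4.5085) cross=-44.844
  mode + wants cross > 0 → take C=(3.8914,3.1467) (cross=44.844)
ex = (C−B)/|BC| = (0.7936,0.6084); ey = (-0.6084,0.7936)
P = B + 3.03·ex + -2.78·ey = (1.6386,-2.0834)

1.64 -2.08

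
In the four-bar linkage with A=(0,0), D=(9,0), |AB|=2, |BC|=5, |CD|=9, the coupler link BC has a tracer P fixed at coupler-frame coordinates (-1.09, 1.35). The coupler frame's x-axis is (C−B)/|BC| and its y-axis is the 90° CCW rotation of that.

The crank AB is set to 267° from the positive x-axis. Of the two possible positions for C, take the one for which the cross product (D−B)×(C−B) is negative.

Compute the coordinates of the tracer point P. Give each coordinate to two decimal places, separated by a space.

0.47 -0.36

A=(0,0), D=(9.00,0)
B = A + 2.00·(cos267°, sin267°) = (-0.1047, -1.9973)
|BD| = 9.3212
circle(B,5.00) ∩ circle(D,9.00): a=1.6567, h=4.7176
  candidates: C₊=(0.5027,2.9657) cross=43.973; C₋=(2.5244,-6.2503) cross=-43.973
  mode - wants cross < 0 → take C=(2.5244,-6.2503) (cross=-43.973)
ex = (C−B)/|BC| = (0.5258,-0.8506); ey = (0.8506,0.5258)
P = B + -1.09·ex + 1.35·ey = (0.4705,-0.3603)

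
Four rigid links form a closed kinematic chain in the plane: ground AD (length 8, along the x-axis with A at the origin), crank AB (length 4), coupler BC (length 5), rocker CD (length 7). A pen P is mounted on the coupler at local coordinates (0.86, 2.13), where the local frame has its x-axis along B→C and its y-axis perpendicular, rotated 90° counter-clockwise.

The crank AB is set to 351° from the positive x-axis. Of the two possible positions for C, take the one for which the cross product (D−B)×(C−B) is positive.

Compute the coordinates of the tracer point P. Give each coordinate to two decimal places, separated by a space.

1.66 -0.50

A=(0,0), D=(8.00,0)
B = A + 4.00·(cos351°, sin351°) = (3.9508, -0.6257)
|BD| = 4.0973
circle(B,5.00) ∩ circle(D,7.00): a=-0.8801, h=4.9219
  candidates: C₊=(2.3293,4.1041) cross=20.167; C₋=(3.8327,-5.6243) cross=-20.167
  mode + wants cross > 0 → take C=(2.3293,4.1041) (cross=20.167)
ex = (C−B)/|BC| = (-0.3243,0.9460); ey = (-0.9460,-0.3243)
P = B + 0.86·ex + 2.13·ey = (1.6570,-0.5030)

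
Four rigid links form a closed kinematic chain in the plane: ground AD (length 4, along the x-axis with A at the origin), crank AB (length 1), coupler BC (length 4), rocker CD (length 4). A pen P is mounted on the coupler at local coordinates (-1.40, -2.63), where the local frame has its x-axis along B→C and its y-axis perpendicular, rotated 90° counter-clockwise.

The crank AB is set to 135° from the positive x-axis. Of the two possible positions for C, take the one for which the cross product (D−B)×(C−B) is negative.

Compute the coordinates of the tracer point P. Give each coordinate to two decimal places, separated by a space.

-3.69 0.71

A=(0,0), D=(4.00,0)
B = A + 1.00·(cos135°, sin135°) = (-0.7071, 0.7071)
|BD| = 4.7599
circle(B,4.00) ∩ circle(D,4.00): a=2.3800, h=3.2149
  candidates: C₊=(2.1240,3.5328) cross=15.303; C₋=(1.1689,-2.8257) cross=-15.303
  mode - wants cross < 0 → take C=(1.1689,-2.8257) (cross=-15.303)
ex = (C−B)/|BC| = (0.4690,-0.8832); ey = (0.8832,0.4690)
P = B + -1.40·ex + -2.63·ey = (-3.6865,0.7101)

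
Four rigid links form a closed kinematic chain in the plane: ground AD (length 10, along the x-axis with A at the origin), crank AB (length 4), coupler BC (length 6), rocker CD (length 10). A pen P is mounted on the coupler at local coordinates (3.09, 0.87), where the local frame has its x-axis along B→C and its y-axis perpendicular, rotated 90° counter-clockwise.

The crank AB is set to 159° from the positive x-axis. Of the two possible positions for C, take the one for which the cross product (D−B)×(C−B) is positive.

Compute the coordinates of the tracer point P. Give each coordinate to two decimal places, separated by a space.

-1.67 3.89

A=(0,0), D=(10.00,0)
B = A + 4.00·(cos159°, sin159°) = (-3.7343, 1.4335)
|BD| = 13.8089
circle(B,6.00) ∩ circle(D,10.00): a=4.5871, h=3.8676
  candidates: C₊=(1.2295,4.8040) cross=53.407; C₋=(0.4265,-2.8894) cross=-53.407
  mode + wants cross > 0 → take C=(1.2295,4.8040) (cross=53.407)
ex = (C−B)/|BC| = (0.8273,0.5618); ey = (-0.5618,0.8273)
P = B + 3.09·ex + 0.87·ey = (-1.6667,3.8890)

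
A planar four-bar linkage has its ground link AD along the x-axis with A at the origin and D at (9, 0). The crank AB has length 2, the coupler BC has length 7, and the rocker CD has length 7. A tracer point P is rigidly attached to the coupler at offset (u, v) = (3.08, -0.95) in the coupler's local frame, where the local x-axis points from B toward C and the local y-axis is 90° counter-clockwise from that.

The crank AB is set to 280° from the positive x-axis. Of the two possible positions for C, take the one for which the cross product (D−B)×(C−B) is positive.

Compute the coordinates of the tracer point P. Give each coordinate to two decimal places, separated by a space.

2.57 0.36

A=(0,0), D=(9.00,0)
B = A + 2.00·(cos280°, sin280°) = (0.3473, -1.9696)
|BD| = 8.8740
circle(B,7.00) ∩ circle(D,7.00): a=4.4370, h=5.4141
  candidates: C₊=(3.4720,4.2943) cross=48.045; C₋=(5.8753,-6.2639) cross=-48.045
  mode + wants cross > 0 → take C=(3.4720,4.2943) (cross=48.045)
ex = (C−B)/|BC| = (0.4464,0.8948); ey = (-0.8948,0.4464)
P = B + 3.08·ex + -0.95·ey = (2.5723,0.3624)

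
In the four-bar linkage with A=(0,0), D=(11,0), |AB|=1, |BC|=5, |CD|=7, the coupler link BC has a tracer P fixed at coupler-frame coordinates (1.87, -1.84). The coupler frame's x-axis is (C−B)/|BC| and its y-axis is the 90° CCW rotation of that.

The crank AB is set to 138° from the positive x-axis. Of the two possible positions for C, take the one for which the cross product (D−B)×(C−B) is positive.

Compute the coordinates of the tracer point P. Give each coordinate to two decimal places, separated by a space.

A=(0,0), D=(11.00,0)
B = A + 1.00·(cos138°, sin138°) = (-0.7431, 0.6691)
|BD| = 11.7622
circle(B,5.00) ∩ circle(D,7.00): a=4.8609, h=1.1713
  candidates: C₊=(4.1765,1.5620) cross=13.777; C₋=(4.0432,-0.7768) cross=-13.777
  mode + wants cross > 0 → take C=(4.1765,1.5620) (cross=13.777)
ex = (C−B)/|BC| = (0.9839,0.1786); ey = (-0.1786,0.9839)
P = B + 1.87·ex + -1.84·ey = (1.4254,-0.8074)

1.43 -0.81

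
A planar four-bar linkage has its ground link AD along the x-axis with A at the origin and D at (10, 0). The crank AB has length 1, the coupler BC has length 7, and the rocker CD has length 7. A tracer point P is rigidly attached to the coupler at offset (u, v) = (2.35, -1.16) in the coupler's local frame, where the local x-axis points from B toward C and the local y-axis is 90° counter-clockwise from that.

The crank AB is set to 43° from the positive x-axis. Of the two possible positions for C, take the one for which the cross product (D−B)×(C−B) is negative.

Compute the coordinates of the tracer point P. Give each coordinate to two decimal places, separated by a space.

1.24 -1.89

A=(0,0), D=(10.00,0)
B = A + 1.00·(cos43°, sin43°) = (0.7314, 0.6820)
|BD| = 9.2937
circle(B,7.00) ∩ circle(D,7.00): a=4.6469, h=5.2351
  candidates: C₊=(5.7498,5.5620) cross=48.654; C₋=(4.9815,-4.8800) cross=-48.654
  mode - wants cross < 0 → take C=(4.9815,-4.8800) (cross=-48.654)
ex = (C−B)/|BC| = (0.6072,-0.7946); ey = (0.7946,0.6072)
P = B + 2.35·ex + -1.16·ey = (1.2365,-1.8896)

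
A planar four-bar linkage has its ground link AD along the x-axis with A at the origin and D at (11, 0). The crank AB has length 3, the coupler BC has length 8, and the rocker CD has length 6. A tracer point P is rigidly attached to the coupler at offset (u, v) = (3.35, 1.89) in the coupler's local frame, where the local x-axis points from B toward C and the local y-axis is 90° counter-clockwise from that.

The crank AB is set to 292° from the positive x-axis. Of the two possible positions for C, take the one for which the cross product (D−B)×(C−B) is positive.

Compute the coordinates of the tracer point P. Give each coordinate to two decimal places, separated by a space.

A=(0,0), D=(11.00,0)
B = A + 3.00·(cos292°, sin292°) = (1.1238, -2.7816)
|BD| = 10.2604
circle(B,8.00) ∩ circle(D,6.00): a=6.4947, h=4.6711
  candidates: C₊=(6.1090,3.4753) cross=47.927; C₋=(8.6416,-5.5171) cross=-47.927
  mode + wants cross > 0 → take C=(6.1090,3.4753) (cross=47.927)
ex = (C−B)/|BC| = (0.6231,0.7821); ey = (-0.7821,0.6231)
P = B + 3.35·ex + 1.89·ey = (1.7332,1.0163)

1.73 1.02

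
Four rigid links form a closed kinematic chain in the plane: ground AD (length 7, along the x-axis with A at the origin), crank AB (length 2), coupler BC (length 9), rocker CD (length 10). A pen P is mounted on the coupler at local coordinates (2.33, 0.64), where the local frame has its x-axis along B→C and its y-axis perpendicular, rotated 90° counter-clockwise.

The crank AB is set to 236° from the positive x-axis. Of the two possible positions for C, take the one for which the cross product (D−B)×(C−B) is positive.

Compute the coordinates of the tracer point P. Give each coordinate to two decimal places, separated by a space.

-1.43 0.74

A=(0,0), D=(7.00,0)
B = A + 2.00·(cos236°, sin236°) = (-1.1184, -1.6581)
|BD| = 8.2860
circle(B,9.00) ∩ circle(D,10.00): a=2.9965, h=8.4865
  candidates: C₊=(0.1193,7.2564) cross=70.319; C₋=(3.5157,-9.3733) cross=-70.319
  mode + wants cross > 0 → take C=(0.1193,7.2564) (cross=70.319)
ex = (C−B)/|BC| = (0.1375,0.9905); ey = (-0.9905,0.1375)
P = B + 2.33·ex + 0.64·ey = (-1.4319,0.7378)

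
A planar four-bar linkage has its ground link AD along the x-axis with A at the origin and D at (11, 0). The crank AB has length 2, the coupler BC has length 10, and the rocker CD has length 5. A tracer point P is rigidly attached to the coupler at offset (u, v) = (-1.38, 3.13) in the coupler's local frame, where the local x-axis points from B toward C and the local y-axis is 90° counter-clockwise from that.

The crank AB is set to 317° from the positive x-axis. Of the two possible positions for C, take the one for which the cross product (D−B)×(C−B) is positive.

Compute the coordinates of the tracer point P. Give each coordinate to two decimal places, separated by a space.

A=(0,0), D=(11.00,0)
B = A + 2.00·(cos317°, sin317°) = (1.4627, -1.3640)
|BD| = 9.6343
circle(B,10.00) ∩ circle(D,5.00): a=8.7095, h=4.9137
  candidates: C₊=(9.3888,4.7333) cross=47.340; C₋=(10.7801,-4.9952) cross=-47.340
  mode + wants cross > 0 → take C=(9.3888,4.7333) (cross=47.340)
ex = (C−B)/|BC| = (0.7926,0.6097); ey = (-0.6097,0.7926)
P = B + -1.38·ex + 3.13·ey = (-1.5395,0.2754)

-1.54 0.28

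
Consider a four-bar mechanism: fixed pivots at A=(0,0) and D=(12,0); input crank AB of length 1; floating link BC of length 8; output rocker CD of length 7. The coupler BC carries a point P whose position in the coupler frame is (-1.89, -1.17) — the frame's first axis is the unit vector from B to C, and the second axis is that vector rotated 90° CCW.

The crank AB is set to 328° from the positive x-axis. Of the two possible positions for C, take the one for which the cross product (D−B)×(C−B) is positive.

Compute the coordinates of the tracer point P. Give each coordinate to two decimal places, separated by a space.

A=(0,0), D=(12.00,0)
B = A + 1.00·(cos328°, sin328°) = (0.8480, -0.5299)
|BD| = 11.1645
circle(B,8.00) ∩ circle(D,7.00): a=6.2540, h=4.9887
  candidates: C₊=(6.8583,4.7500) cross=55.696; C₋=(7.3318,-5.2161) cross=-55.696
  mode + wants cross > 0 → take C=(6.8583,4.7500) (cross=55.696)
ex = (C−B)/|BC| = (0.7513,0.6600); ey = (-0.6600,0.7513)
P = B + -1.89·ex + -1.17·ey = (0.2003,-2.6563)

0.20 -2.66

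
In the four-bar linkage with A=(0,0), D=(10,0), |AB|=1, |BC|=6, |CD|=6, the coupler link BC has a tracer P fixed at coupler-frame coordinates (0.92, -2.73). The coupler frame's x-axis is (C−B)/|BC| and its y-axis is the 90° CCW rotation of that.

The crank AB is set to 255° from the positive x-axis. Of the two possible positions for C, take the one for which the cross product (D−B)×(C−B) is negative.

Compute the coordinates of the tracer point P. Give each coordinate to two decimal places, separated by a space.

A=(0,0), D=(10.00,0)
B = A + 1.00·(cos255°, sin255°) = (-0.2588, -0.9659)
|BD| = 10.3042
circle(B,6.00) ∩ circle(D,6.00): a=5.1521, h=3.0750
  candidates: C₊=(4.5823,2.5785) cross=31.686; C₋=(5.1588,-3.5445) cross=-31.686
  mode - wants cross < 0 → take C=(5.1588,-3.5445) (cross=-31.686)
ex = (C−B)/|BC| = (0.9029,-0.4298); ey = (0.4298,0.9029)
P = B + 0.92·ex + -2.73·ey = (-0.6013,-3.8263)

-0.60 -3.83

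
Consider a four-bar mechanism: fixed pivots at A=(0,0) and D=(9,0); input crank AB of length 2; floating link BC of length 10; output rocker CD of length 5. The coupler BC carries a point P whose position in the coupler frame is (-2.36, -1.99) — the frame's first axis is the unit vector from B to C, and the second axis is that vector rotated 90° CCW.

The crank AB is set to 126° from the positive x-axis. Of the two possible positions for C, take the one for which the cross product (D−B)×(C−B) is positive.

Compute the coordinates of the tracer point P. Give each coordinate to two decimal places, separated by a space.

-2.74 -1.04

A=(0,0), D=(9.00,0)
B = A + 2.00·(cos126°, sin126°) = (-1.1756, 1.6180)
|BD| = 10.3034
circle(B,10.00) ∩ circle(D,5.00): a=8.7913, h=4.7659
  candidates: C₊=(8.2551,4.9442) cross=49.105; C₋=(6.7582,-4.4693) cross=-49.105
  mode + wants cross > 0 → take C=(8.2551,4.9442) (cross=49.105)
ex = (C−B)/|BC| = (0.9431,0.3326); ey = (-0.3326,0.9431)
P = B + -2.36·ex + -1.99·ey = (-2.7393,-1.0436)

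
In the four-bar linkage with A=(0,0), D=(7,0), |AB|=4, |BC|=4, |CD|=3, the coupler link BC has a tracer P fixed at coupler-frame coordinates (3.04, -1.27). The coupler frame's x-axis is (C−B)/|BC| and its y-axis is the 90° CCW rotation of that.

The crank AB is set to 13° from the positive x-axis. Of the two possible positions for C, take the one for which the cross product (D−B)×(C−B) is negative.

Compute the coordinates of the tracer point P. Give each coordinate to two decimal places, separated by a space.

4.10 -2.39

A=(0,0), D=(7.00,0)
B = A + 4.00·(cos13°, sin13°) = (3.8975, 0.8998)
|BD| = 3.2304
circle(B,4.00) ∩ circle(D,3.00): a=2.6987, h=2.9525
  candidates: C₊=(7.3117,2.9838) cross=9.538; C₋=(5.6669,-2.6875) cross=-9.538
  mode - wants cross < 0 → take C=(5.6669,-2.6875) (cross=-9.538)
ex = (C−B)/|BC| = (0.4424,-0.8968); ey = (0.8968,0.4424)
P = B + 3.04·ex + -1.27·ey = (4.1033,-2.3884)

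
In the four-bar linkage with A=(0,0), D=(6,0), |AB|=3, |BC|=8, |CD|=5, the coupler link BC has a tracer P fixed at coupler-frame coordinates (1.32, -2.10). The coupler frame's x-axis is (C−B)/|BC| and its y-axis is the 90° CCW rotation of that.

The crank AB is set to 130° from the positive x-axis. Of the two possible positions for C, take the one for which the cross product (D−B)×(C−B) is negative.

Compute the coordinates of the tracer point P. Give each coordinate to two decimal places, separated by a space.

A=(0,0), D=(6.00,0)
B = A + 3.00·(cos130°, sin130°) = (-1.9284, 2.2981)
|BD| = 8.2547
circle(B,8.00) ∩ circle(D,5.00): a=6.4896, h=4.6781
  candidates: C₊=(5.6071,4.9845) cross=38.616; C₋=(3.0023,-4.0017) cross=-38.616
  mode - wants cross < 0 → take C=(3.0023,-4.0017) (cross=-38.616)
ex = (C−B)/|BC| = (0.6163,-0.7875); ey = (0.7875,0.6163)
P = B + 1.32·ex + -2.10·ey = (-2.7685,-0.0356)

-2.77 -0.04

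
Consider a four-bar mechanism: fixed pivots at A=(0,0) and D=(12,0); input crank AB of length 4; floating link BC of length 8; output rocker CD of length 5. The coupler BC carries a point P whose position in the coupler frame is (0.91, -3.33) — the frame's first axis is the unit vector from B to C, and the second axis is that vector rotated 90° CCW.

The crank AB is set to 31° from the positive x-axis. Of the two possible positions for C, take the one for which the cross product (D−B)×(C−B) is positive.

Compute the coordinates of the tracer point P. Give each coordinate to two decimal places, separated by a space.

A=(0,0), D=(12.00,0)
B = A + 4.00·(cos31°, sin31°) = (3.4287, 2.0602)
|BD| = 8.8154
circle(B,8.00) ∩ circle(D,5.00): a=6.6197, h=4.4921
  candidates: C₊=(10.9149,4.8808) cross=39.600; C₋=(8.8153,-3.8546) cross=-39.600
  mode + wants cross > 0 → take C=(10.9149,4.8808) (cross=39.600)
ex = (C−B)/|BC| = (0.9358,0.3526); ey = (-0.3526,0.9358)
P = B + 0.91·ex + -3.33·ey = (5.4543,-0.7351)

5.45 -0.74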